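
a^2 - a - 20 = (a - 5)*(a + 4)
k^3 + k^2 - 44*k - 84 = (k - 7)*(k + 2)*(k + 6)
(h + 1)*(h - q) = h^2 - h*q + h - q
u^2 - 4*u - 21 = (u - 7)*(u + 3)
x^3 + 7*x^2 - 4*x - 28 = (x - 2)*(x + 2)*(x + 7)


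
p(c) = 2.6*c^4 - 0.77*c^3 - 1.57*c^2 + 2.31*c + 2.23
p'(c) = 10.4*c^3 - 2.31*c^2 - 3.14*c + 2.31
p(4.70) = 1167.18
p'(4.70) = 1016.28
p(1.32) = 8.67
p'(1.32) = 18.06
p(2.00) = 36.01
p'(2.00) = 69.99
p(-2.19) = 57.54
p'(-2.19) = -111.13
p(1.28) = 7.98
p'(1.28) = 16.32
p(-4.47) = 1067.32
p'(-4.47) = -958.68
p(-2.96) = 201.20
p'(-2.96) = -278.35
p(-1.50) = 10.99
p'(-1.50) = -33.28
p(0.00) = 2.23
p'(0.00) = 2.31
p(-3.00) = 212.56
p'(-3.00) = -289.86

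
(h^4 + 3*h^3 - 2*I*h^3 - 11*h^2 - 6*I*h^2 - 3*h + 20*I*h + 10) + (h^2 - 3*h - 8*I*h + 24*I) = h^4 + 3*h^3 - 2*I*h^3 - 10*h^2 - 6*I*h^2 - 6*h + 12*I*h + 10 + 24*I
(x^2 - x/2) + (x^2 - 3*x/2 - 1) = 2*x^2 - 2*x - 1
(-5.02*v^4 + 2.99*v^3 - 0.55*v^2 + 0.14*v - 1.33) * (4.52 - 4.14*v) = 20.7828*v^5 - 35.069*v^4 + 15.7918*v^3 - 3.0656*v^2 + 6.139*v - 6.0116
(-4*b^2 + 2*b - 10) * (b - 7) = -4*b^3 + 30*b^2 - 24*b + 70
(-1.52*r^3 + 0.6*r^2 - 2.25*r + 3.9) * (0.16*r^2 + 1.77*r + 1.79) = -0.2432*r^5 - 2.5944*r^4 - 2.0188*r^3 - 2.2845*r^2 + 2.8755*r + 6.981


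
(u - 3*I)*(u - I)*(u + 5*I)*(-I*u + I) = -I*u^4 + u^3 + I*u^3 - u^2 - 17*I*u^2 - 15*u + 17*I*u + 15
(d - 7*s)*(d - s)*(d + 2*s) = d^3 - 6*d^2*s - 9*d*s^2 + 14*s^3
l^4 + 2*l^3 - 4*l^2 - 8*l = l*(l - 2)*(l + 2)^2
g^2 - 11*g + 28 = (g - 7)*(g - 4)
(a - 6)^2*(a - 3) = a^3 - 15*a^2 + 72*a - 108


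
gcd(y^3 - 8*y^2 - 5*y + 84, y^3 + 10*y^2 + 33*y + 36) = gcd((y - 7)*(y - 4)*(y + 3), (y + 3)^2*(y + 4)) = y + 3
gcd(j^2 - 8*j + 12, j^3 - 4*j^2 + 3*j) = 1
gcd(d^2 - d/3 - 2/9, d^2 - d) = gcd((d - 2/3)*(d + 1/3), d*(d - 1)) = 1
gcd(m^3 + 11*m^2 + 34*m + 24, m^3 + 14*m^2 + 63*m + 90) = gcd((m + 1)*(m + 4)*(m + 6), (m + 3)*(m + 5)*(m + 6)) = m + 6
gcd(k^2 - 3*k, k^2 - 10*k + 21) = k - 3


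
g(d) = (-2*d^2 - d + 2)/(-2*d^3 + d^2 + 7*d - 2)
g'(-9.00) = -0.01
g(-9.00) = -0.10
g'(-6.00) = -0.02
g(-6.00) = -0.15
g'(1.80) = -15.49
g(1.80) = -2.89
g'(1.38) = -1.80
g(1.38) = -0.74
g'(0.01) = -3.21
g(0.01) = -1.03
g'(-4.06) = -0.06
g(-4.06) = -0.22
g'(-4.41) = -0.05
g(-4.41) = -0.21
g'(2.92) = -0.77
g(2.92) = 0.79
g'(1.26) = -1.37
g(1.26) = -0.55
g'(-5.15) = -0.03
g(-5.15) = -0.18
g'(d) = (-4*d - 1)/(-2*d^3 + d^2 + 7*d - 2) + (-2*d^2 - d + 2)*(6*d^2 - 2*d - 7)/(-2*d^3 + d^2 + 7*d - 2)^2 = (-4*d^4 - 4*d^3 - d^2 + 4*d - 12)/(4*d^6 - 4*d^5 - 27*d^4 + 22*d^3 + 45*d^2 - 28*d + 4)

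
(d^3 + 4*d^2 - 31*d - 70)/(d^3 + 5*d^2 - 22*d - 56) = (d - 5)/(d - 4)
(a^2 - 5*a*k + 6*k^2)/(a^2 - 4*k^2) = (a - 3*k)/(a + 2*k)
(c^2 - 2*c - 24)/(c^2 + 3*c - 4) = (c - 6)/(c - 1)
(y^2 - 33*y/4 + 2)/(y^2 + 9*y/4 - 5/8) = 2*(y - 8)/(2*y + 5)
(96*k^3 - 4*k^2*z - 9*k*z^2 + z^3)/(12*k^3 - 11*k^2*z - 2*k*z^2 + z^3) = (-8*k + z)/(-k + z)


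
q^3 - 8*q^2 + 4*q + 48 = (q - 6)*(q - 4)*(q + 2)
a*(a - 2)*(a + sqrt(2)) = a^3 - 2*a^2 + sqrt(2)*a^2 - 2*sqrt(2)*a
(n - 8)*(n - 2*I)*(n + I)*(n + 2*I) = n^4 - 8*n^3 + I*n^3 + 4*n^2 - 8*I*n^2 - 32*n + 4*I*n - 32*I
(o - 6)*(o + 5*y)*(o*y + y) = o^3*y + 5*o^2*y^2 - 5*o^2*y - 25*o*y^2 - 6*o*y - 30*y^2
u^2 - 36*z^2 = (u - 6*z)*(u + 6*z)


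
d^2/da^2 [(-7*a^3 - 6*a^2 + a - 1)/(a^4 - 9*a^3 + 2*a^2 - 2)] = 2*(-7*a^9 - 18*a^8 + 210*a^7 - 682*a^6 + 216*a^5 + 54*a^4 + 896*a^3 - 204*a^2 - 18*a - 28)/(a^12 - 27*a^11 + 249*a^10 - 837*a^9 + 492*a^8 - 502*a^6 + 216*a^5 - 12*a^4 - 108*a^3 + 24*a^2 - 8)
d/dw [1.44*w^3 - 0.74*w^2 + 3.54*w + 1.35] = 4.32*w^2 - 1.48*w + 3.54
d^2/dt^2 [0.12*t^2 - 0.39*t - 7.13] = 0.240000000000000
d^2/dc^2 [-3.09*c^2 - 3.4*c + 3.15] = -6.18000000000000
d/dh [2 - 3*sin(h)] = -3*cos(h)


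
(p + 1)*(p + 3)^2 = p^3 + 7*p^2 + 15*p + 9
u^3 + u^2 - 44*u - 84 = (u - 7)*(u + 2)*(u + 6)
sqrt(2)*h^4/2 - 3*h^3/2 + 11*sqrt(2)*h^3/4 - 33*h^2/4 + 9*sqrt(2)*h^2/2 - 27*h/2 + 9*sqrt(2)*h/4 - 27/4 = (h + 3/2)*(h + 3)*(h - 3*sqrt(2)/2)*(sqrt(2)*h/2 + sqrt(2)/2)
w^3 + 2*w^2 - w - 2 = (w - 1)*(w + 1)*(w + 2)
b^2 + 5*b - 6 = (b - 1)*(b + 6)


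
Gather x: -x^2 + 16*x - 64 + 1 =-x^2 + 16*x - 63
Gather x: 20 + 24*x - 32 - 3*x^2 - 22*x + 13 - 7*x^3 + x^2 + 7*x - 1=-7*x^3 - 2*x^2 + 9*x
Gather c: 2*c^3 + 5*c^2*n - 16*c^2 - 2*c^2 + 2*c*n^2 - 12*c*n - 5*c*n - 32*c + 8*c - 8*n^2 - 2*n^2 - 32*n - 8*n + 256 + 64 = 2*c^3 + c^2*(5*n - 18) + c*(2*n^2 - 17*n - 24) - 10*n^2 - 40*n + 320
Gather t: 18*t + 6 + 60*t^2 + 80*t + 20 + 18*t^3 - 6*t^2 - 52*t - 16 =18*t^3 + 54*t^2 + 46*t + 10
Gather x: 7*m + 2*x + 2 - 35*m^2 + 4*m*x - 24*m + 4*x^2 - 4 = -35*m^2 - 17*m + 4*x^2 + x*(4*m + 2) - 2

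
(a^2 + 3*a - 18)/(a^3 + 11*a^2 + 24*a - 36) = (a - 3)/(a^2 + 5*a - 6)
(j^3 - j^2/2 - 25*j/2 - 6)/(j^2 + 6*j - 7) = (2*j^3 - j^2 - 25*j - 12)/(2*(j^2 + 6*j - 7))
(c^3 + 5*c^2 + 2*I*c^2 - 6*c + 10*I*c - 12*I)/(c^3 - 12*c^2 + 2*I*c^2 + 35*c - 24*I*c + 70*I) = (c^2 + 5*c - 6)/(c^2 - 12*c + 35)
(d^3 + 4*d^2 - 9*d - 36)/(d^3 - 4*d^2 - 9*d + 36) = (d + 4)/(d - 4)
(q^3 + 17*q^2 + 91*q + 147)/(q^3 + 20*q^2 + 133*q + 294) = (q + 3)/(q + 6)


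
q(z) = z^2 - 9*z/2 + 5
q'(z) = 2*z - 9/2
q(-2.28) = 20.46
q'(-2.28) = -9.06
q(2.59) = 0.05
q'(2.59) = 0.68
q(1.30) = 0.84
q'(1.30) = -1.90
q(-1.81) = 16.42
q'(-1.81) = -8.12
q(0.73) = 2.25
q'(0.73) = -3.04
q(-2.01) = 18.09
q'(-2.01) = -8.52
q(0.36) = 3.51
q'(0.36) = -3.78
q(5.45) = 10.18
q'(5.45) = 6.40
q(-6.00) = 68.00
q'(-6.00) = -16.50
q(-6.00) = 68.00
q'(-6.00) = -16.50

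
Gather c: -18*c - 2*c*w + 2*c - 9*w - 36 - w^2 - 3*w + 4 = c*(-2*w - 16) - w^2 - 12*w - 32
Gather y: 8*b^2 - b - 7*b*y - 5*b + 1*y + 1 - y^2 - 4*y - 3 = 8*b^2 - 6*b - y^2 + y*(-7*b - 3) - 2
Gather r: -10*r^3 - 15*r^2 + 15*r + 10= -10*r^3 - 15*r^2 + 15*r + 10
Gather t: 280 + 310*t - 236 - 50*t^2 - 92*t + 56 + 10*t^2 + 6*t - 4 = -40*t^2 + 224*t + 96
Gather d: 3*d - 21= 3*d - 21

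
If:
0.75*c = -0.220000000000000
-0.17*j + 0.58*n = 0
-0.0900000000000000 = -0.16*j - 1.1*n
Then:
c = -0.29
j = 0.19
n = 0.05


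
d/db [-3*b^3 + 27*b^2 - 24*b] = -9*b^2 + 54*b - 24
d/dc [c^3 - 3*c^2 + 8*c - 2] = 3*c^2 - 6*c + 8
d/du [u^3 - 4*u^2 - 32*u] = 3*u^2 - 8*u - 32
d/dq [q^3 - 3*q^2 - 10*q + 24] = 3*q^2 - 6*q - 10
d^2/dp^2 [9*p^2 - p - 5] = 18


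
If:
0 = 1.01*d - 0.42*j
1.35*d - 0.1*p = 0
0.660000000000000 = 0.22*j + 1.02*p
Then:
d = 0.05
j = 0.11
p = 0.62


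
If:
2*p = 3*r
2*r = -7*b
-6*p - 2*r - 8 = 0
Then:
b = 16/77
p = -12/11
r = -8/11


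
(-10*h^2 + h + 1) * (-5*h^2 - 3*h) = 50*h^4 + 25*h^3 - 8*h^2 - 3*h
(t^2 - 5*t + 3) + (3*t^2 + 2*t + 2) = 4*t^2 - 3*t + 5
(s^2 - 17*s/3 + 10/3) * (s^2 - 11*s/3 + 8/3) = s^4 - 28*s^3/3 + 241*s^2/9 - 82*s/3 + 80/9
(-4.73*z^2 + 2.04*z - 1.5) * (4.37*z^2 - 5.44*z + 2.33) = -20.6701*z^4 + 34.646*z^3 - 28.6735*z^2 + 12.9132*z - 3.495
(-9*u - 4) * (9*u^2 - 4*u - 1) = -81*u^3 + 25*u + 4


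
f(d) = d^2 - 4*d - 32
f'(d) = 2*d - 4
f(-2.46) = -16.11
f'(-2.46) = -8.92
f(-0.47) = -29.90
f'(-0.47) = -4.94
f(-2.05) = -19.60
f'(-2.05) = -8.10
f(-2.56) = -15.21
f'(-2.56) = -9.12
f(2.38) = -35.86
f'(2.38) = 0.76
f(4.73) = -28.55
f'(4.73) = 5.46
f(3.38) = -34.10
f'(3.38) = 2.76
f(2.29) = -35.92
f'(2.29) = 0.58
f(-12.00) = 160.00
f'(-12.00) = -28.00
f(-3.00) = -11.00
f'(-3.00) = -10.00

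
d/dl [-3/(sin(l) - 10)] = 3*cos(l)/(sin(l) - 10)^2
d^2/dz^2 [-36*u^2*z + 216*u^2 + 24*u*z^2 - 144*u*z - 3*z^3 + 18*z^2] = 48*u - 18*z + 36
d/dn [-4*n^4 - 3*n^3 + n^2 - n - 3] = -16*n^3 - 9*n^2 + 2*n - 1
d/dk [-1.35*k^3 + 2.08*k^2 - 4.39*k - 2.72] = -4.05*k^2 + 4.16*k - 4.39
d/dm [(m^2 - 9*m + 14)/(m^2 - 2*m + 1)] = (7*m - 19)/(m^3 - 3*m^2 + 3*m - 1)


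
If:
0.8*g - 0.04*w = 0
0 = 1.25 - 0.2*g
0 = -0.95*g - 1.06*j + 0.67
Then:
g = 6.25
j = -4.97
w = 125.00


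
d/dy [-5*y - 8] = -5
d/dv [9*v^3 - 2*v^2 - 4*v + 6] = 27*v^2 - 4*v - 4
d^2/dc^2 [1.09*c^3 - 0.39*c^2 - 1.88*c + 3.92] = 6.54*c - 0.78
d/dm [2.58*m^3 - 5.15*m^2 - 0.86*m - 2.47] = 7.74*m^2 - 10.3*m - 0.86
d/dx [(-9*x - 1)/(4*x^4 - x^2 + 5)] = (-36*x^4 + 9*x^2 + 2*x*(9*x + 1)*(8*x^2 - 1) - 45)/(4*x^4 - x^2 + 5)^2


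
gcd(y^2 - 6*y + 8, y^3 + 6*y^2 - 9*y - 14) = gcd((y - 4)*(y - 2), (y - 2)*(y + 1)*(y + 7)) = y - 2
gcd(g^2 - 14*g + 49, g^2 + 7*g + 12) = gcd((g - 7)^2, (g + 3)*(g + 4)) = 1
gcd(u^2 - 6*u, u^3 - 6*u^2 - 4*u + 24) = u - 6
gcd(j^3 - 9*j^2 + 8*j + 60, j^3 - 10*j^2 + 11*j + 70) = j^2 - 3*j - 10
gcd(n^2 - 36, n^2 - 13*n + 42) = n - 6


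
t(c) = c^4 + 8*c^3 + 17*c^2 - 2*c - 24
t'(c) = 4*c^3 + 24*c^2 + 34*c - 2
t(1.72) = 72.31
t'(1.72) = 147.84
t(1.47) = 39.88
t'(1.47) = 112.55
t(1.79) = 83.04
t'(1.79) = 158.70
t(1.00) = 0.00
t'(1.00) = 60.00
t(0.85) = -7.98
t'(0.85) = 46.70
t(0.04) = -24.05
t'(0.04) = -0.60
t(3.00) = 420.00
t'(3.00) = 424.00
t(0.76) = -11.86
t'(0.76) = 39.46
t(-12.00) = 9360.00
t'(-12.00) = -3866.00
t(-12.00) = 9360.00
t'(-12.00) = -3866.00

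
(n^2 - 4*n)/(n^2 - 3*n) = (n - 4)/(n - 3)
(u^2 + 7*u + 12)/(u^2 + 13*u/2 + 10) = 2*(u + 3)/(2*u + 5)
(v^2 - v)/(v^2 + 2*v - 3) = v/(v + 3)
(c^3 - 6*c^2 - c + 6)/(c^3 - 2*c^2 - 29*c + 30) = (c + 1)/(c + 5)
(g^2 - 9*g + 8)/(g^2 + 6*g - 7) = (g - 8)/(g + 7)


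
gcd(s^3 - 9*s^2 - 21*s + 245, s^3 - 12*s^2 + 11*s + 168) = s - 7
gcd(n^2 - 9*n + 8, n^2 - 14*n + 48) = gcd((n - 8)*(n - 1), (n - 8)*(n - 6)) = n - 8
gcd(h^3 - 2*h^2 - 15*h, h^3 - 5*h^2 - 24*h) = h^2 + 3*h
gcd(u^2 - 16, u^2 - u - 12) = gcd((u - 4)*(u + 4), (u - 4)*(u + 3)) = u - 4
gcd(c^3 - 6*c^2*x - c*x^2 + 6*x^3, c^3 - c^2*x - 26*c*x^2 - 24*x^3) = -c^2 + 5*c*x + 6*x^2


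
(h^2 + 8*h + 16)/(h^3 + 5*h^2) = (h^2 + 8*h + 16)/(h^2*(h + 5))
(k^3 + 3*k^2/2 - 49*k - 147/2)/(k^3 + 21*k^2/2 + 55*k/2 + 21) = (k - 7)/(k + 2)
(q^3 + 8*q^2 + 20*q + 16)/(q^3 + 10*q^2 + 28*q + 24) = (q + 4)/(q + 6)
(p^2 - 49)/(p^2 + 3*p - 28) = (p - 7)/(p - 4)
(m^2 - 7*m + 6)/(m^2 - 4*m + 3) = (m - 6)/(m - 3)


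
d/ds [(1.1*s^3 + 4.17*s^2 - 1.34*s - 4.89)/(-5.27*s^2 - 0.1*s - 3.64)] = (-5.797*s^4 - 0.219999999999999*s^3 - 19.4908*s^2 - 81.8982*s + 4.3886)/(27.7729*s^4 + 1.054*s^3 + 38.3756*s^2 + 0.728*s + 13.2496)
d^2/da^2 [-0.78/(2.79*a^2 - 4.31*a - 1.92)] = (-12.143196*a^2 + 18.758844*a + 0.78*(5.58*a - 4.31)*(11.16*a - 8.62) + 8.356608)/(-2.79*a^2 + 4.31*a + 1.92)^3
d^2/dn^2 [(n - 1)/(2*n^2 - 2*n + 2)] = ((2 - 3*n)*(n^2 - n + 1) + (n - 1)*(2*n - 1)^2)/(n^2 - n + 1)^3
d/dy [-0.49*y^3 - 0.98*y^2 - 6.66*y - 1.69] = -1.47*y^2 - 1.96*y - 6.66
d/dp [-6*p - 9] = -6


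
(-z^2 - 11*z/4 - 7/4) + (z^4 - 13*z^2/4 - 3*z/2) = z^4 - 17*z^2/4 - 17*z/4 - 7/4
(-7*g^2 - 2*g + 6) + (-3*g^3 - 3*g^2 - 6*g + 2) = -3*g^3 - 10*g^2 - 8*g + 8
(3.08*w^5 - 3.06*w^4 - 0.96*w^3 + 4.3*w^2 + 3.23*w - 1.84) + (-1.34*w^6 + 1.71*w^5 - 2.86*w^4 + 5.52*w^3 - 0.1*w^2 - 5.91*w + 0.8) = -1.34*w^6 + 4.79*w^5 - 5.92*w^4 + 4.56*w^3 + 4.2*w^2 - 2.68*w - 1.04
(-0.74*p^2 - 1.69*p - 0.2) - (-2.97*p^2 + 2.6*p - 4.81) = 2.23*p^2 - 4.29*p + 4.61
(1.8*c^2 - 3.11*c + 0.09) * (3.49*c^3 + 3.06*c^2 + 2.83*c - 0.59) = 6.282*c^5 - 5.3459*c^4 - 4.1085*c^3 - 9.5879*c^2 + 2.0896*c - 0.0531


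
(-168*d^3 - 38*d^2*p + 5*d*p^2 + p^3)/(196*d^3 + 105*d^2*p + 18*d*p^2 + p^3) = (-6*d + p)/(7*d + p)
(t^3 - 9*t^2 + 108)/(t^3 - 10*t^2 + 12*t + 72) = (t + 3)/(t + 2)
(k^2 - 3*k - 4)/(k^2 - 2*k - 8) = (k + 1)/(k + 2)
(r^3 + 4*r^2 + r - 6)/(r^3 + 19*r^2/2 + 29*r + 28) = 2*(r^2 + 2*r - 3)/(2*r^2 + 15*r + 28)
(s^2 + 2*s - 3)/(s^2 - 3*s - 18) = (s - 1)/(s - 6)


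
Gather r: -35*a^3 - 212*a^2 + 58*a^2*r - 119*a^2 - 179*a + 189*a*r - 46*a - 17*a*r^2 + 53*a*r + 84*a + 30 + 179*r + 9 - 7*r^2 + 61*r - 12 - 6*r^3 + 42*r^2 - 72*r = -35*a^3 - 331*a^2 - 141*a - 6*r^3 + r^2*(35 - 17*a) + r*(58*a^2 + 242*a + 168) + 27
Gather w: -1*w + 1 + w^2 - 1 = w^2 - w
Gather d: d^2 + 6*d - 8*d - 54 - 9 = d^2 - 2*d - 63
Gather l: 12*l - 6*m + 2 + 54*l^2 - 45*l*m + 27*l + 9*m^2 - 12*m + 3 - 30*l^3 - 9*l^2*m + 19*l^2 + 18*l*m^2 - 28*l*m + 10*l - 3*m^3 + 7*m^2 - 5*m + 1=-30*l^3 + l^2*(73 - 9*m) + l*(18*m^2 - 73*m + 49) - 3*m^3 + 16*m^2 - 23*m + 6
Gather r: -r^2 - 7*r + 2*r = -r^2 - 5*r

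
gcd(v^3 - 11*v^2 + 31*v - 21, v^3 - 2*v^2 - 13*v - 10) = 1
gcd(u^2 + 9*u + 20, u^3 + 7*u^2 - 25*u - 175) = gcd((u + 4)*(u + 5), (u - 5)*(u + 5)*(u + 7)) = u + 5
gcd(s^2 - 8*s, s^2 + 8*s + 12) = 1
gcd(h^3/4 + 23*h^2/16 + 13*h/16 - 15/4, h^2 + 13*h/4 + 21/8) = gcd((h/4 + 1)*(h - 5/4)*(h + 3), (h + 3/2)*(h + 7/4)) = 1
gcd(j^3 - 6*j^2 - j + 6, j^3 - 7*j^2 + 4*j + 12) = j^2 - 5*j - 6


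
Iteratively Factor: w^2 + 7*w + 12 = (w + 3)*(w + 4)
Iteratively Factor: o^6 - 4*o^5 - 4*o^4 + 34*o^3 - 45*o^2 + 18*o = (o)*(o^5 - 4*o^4 - 4*o^3 + 34*o^2 - 45*o + 18) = o*(o - 2)*(o^4 - 2*o^3 - 8*o^2 + 18*o - 9) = o*(o - 2)*(o - 1)*(o^3 - o^2 - 9*o + 9) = o*(o - 2)*(o - 1)^2*(o^2 - 9) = o*(o - 2)*(o - 1)^2*(o + 3)*(o - 3)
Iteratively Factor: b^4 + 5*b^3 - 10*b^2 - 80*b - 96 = (b + 2)*(b^3 + 3*b^2 - 16*b - 48) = (b - 4)*(b + 2)*(b^2 + 7*b + 12) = (b - 4)*(b + 2)*(b + 4)*(b + 3)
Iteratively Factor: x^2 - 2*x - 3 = (x - 3)*(x + 1)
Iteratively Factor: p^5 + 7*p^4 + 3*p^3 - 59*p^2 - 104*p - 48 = (p + 1)*(p^4 + 6*p^3 - 3*p^2 - 56*p - 48) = (p + 1)*(p + 4)*(p^3 + 2*p^2 - 11*p - 12) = (p + 1)^2*(p + 4)*(p^2 + p - 12) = (p + 1)^2*(p + 4)^2*(p - 3)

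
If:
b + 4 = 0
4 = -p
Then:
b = -4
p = -4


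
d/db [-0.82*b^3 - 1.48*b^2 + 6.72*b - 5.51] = -2.46*b^2 - 2.96*b + 6.72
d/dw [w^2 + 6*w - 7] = 2*w + 6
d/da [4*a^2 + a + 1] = 8*a + 1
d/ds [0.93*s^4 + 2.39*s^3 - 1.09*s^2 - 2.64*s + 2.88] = 3.72*s^3 + 7.17*s^2 - 2.18*s - 2.64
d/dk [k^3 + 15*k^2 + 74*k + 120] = 3*k^2 + 30*k + 74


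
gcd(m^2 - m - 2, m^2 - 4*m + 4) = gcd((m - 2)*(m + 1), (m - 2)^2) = m - 2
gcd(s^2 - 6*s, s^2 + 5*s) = s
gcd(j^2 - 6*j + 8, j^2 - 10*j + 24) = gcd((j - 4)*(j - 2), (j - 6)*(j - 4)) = j - 4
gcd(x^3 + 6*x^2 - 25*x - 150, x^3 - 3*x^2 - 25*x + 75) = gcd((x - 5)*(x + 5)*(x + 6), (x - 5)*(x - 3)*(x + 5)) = x^2 - 25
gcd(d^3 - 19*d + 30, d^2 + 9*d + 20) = d + 5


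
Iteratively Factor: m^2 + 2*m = (m + 2)*(m)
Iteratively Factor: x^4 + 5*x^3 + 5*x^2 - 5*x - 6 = (x + 2)*(x^3 + 3*x^2 - x - 3) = (x + 1)*(x + 2)*(x^2 + 2*x - 3) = (x + 1)*(x + 2)*(x + 3)*(x - 1)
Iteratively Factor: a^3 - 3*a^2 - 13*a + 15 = (a - 1)*(a^2 - 2*a - 15) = (a - 1)*(a + 3)*(a - 5)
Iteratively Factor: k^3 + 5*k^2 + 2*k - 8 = (k + 2)*(k^2 + 3*k - 4) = (k - 1)*(k + 2)*(k + 4)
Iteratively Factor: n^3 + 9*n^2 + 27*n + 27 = (n + 3)*(n^2 + 6*n + 9) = (n + 3)^2*(n + 3)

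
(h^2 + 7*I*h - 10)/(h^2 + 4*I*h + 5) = (h + 2*I)/(h - I)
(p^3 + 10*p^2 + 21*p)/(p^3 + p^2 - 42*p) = (p + 3)/(p - 6)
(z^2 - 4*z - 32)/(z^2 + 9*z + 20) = (z - 8)/(z + 5)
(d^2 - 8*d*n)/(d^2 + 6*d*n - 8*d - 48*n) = d*(d - 8*n)/(d^2 + 6*d*n - 8*d - 48*n)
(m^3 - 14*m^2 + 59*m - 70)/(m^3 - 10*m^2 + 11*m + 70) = (m - 2)/(m + 2)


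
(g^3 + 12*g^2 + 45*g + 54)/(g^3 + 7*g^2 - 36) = (g + 3)/(g - 2)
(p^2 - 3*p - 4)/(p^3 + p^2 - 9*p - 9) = (p - 4)/(p^2 - 9)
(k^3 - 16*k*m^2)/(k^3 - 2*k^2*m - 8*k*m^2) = (k + 4*m)/(k + 2*m)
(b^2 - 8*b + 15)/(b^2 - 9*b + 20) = (b - 3)/(b - 4)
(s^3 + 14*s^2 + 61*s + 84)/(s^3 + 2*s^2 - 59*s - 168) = (s + 4)/(s - 8)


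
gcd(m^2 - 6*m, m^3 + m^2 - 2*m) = m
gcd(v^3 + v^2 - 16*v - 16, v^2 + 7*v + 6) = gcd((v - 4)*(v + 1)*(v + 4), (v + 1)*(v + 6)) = v + 1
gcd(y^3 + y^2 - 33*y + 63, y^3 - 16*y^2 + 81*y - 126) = y - 3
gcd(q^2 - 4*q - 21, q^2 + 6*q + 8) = 1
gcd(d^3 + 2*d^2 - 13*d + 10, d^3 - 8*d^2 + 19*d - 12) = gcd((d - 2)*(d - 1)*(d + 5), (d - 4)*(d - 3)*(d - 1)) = d - 1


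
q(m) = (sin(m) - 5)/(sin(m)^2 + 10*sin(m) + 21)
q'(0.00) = 0.16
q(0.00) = -0.24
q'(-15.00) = -0.22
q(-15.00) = -0.38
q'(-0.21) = 0.19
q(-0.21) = -0.27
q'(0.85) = 0.06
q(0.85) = -0.15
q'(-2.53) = -0.22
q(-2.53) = -0.36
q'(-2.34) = -0.21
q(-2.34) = -0.40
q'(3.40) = -0.19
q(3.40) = -0.28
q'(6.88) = 0.09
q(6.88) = -0.16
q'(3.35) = -0.19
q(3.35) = -0.27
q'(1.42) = 0.01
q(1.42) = -0.13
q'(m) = (-2*sin(m)*cos(m) - 10*cos(m))*(sin(m) - 5)/(sin(m)^2 + 10*sin(m) + 21)^2 + cos(m)/(sin(m)^2 + 10*sin(m) + 21)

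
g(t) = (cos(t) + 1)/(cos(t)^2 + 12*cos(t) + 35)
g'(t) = (2*sin(t)*cos(t) + 12*sin(t))*(cos(t) + 1)/(cos(t)^2 + 12*cos(t) + 35)^2 - sin(t)/(cos(t)^2 + 12*cos(t) + 35)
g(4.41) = 0.02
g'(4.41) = 0.02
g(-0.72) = 0.04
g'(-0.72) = 0.01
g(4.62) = 0.03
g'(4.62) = 0.02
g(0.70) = 0.04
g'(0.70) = -0.01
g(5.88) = 0.04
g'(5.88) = 0.00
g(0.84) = 0.04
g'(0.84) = -0.01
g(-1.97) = 0.02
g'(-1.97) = 0.02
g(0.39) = 0.04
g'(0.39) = -0.00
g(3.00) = 0.00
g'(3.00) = -0.00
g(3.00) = 0.00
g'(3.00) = -0.00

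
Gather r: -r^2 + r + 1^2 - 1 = -r^2 + r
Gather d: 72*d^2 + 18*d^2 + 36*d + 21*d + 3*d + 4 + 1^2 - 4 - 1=90*d^2 + 60*d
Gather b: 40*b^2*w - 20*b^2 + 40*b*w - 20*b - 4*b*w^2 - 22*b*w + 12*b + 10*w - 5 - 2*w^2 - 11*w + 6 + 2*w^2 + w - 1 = b^2*(40*w - 20) + b*(-4*w^2 + 18*w - 8)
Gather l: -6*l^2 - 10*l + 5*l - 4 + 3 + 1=-6*l^2 - 5*l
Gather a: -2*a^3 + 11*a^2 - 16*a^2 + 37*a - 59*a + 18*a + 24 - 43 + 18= -2*a^3 - 5*a^2 - 4*a - 1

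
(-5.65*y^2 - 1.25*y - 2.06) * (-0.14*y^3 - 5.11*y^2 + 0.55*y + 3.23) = 0.791*y^5 + 29.0465*y^4 + 3.5684*y^3 - 8.4104*y^2 - 5.1705*y - 6.6538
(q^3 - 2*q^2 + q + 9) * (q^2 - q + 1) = q^5 - 3*q^4 + 4*q^3 + 6*q^2 - 8*q + 9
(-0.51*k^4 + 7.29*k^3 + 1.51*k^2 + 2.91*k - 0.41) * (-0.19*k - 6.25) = 0.0969*k^5 + 1.8024*k^4 - 45.8494*k^3 - 9.9904*k^2 - 18.1096*k + 2.5625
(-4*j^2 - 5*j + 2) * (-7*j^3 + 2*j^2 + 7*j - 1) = 28*j^5 + 27*j^4 - 52*j^3 - 27*j^2 + 19*j - 2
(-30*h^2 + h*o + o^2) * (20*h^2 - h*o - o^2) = -600*h^4 + 50*h^3*o + 49*h^2*o^2 - 2*h*o^3 - o^4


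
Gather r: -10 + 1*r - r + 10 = 0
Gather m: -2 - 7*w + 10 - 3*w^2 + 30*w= -3*w^2 + 23*w + 8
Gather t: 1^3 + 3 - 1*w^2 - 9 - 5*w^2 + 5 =-6*w^2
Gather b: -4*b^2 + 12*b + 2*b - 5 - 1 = -4*b^2 + 14*b - 6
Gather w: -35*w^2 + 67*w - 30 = -35*w^2 + 67*w - 30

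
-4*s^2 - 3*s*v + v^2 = (-4*s + v)*(s + v)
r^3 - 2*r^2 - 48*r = r*(r - 8)*(r + 6)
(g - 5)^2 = g^2 - 10*g + 25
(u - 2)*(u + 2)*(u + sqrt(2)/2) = u^3 + sqrt(2)*u^2/2 - 4*u - 2*sqrt(2)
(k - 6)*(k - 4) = k^2 - 10*k + 24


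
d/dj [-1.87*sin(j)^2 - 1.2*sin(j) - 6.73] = -(3.74*sin(j) + 1.2)*cos(j)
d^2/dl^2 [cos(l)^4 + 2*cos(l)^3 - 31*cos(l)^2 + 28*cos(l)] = -16*sin(l)^4 - 104*sin(l)^2 - 59*cos(l)/2 - 9*cos(3*l)/2 + 58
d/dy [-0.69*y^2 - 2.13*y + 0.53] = -1.38*y - 2.13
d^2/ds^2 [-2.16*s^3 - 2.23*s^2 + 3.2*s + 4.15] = -12.96*s - 4.46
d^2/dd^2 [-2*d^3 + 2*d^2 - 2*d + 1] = 4 - 12*d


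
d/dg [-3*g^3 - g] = -9*g^2 - 1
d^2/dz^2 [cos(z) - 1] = -cos(z)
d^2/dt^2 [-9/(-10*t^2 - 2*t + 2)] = 9*(-25*t^2 - 5*t + (10*t + 1)^2 + 5)/(5*t^2 + t - 1)^3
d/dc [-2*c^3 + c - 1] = 1 - 6*c^2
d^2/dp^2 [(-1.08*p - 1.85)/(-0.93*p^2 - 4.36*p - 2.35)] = ((1.08*p + 1.85)*(1.86*p + 4.36)*(3.72*p + 8.72) - (6.0264*p + 12.8586)*(0.93*p^2 + 4.36*p + 2.35))/(0.93*p^2 + 4.36*p + 2.35)^3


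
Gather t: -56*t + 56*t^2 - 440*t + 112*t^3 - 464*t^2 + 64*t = 112*t^3 - 408*t^2 - 432*t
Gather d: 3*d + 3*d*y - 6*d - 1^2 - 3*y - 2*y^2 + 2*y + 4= d*(3*y - 3) - 2*y^2 - y + 3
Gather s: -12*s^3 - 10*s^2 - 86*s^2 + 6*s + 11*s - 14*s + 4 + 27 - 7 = -12*s^3 - 96*s^2 + 3*s + 24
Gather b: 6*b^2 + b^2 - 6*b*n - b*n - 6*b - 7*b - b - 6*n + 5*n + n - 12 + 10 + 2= 7*b^2 + b*(-7*n - 14)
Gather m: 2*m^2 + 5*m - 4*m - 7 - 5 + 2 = 2*m^2 + m - 10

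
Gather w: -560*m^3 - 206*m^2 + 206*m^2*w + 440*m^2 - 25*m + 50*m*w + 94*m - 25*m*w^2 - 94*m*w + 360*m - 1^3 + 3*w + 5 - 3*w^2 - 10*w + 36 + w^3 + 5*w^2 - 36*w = -560*m^3 + 234*m^2 + 429*m + w^3 + w^2*(2 - 25*m) + w*(206*m^2 - 44*m - 43) + 40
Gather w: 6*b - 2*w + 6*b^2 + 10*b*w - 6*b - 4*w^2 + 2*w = 6*b^2 + 10*b*w - 4*w^2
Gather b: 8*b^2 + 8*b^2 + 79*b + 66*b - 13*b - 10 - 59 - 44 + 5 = 16*b^2 + 132*b - 108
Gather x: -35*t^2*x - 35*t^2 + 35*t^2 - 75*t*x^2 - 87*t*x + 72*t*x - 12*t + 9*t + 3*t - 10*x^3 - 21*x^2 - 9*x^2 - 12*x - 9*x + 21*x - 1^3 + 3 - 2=-10*x^3 + x^2*(-75*t - 30) + x*(-35*t^2 - 15*t)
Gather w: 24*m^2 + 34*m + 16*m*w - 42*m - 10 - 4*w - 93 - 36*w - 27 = 24*m^2 - 8*m + w*(16*m - 40) - 130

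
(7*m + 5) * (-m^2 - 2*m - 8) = -7*m^3 - 19*m^2 - 66*m - 40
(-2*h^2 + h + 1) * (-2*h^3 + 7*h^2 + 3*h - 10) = 4*h^5 - 16*h^4 - h^3 + 30*h^2 - 7*h - 10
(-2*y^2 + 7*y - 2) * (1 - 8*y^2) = 16*y^4 - 56*y^3 + 14*y^2 + 7*y - 2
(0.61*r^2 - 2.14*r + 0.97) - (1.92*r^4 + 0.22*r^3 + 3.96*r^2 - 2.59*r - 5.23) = -1.92*r^4 - 0.22*r^3 - 3.35*r^2 + 0.45*r + 6.2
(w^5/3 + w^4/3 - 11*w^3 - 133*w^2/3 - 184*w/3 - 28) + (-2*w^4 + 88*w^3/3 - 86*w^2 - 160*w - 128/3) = w^5/3 - 5*w^4/3 + 55*w^3/3 - 391*w^2/3 - 664*w/3 - 212/3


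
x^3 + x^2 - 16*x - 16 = (x - 4)*(x + 1)*(x + 4)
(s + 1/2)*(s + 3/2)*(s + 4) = s^3 + 6*s^2 + 35*s/4 + 3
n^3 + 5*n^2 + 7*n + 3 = (n + 1)^2*(n + 3)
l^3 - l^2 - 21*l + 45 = (l - 3)^2*(l + 5)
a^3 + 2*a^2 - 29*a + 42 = (a - 3)*(a - 2)*(a + 7)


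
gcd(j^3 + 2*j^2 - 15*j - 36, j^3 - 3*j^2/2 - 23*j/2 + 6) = j^2 - j - 12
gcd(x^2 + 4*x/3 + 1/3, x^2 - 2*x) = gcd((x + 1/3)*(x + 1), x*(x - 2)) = 1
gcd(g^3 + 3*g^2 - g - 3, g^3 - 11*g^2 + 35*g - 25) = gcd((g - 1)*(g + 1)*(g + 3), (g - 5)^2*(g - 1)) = g - 1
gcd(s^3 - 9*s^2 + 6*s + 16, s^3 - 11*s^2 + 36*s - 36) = s - 2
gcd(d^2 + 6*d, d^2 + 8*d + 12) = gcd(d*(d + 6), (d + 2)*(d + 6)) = d + 6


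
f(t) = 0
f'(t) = 0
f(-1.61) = 0.00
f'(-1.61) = 0.00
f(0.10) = 0.00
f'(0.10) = 0.00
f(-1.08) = 0.00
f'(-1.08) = 0.00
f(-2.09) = 0.00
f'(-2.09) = 0.00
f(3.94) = 0.00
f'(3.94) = 0.00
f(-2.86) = 0.00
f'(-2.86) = 0.00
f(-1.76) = 0.00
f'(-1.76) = 0.00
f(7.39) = 0.00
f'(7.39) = 0.00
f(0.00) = 0.00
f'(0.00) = 0.00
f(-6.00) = 0.00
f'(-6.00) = 0.00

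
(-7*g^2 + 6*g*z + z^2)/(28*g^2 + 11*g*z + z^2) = (-g + z)/(4*g + z)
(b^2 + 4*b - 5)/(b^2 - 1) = (b + 5)/(b + 1)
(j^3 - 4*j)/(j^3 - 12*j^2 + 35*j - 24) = j*(j^2 - 4)/(j^3 - 12*j^2 + 35*j - 24)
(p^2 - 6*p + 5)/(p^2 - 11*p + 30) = (p - 1)/(p - 6)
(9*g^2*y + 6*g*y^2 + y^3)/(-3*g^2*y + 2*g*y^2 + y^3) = (3*g + y)/(-g + y)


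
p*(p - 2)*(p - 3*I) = p^3 - 2*p^2 - 3*I*p^2 + 6*I*p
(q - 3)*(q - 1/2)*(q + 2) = q^3 - 3*q^2/2 - 11*q/2 + 3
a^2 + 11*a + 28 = (a + 4)*(a + 7)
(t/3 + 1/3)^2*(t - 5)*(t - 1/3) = t^4/9 - 10*t^3/27 - 8*t^2/9 - 2*t/9 + 5/27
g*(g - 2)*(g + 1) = g^3 - g^2 - 2*g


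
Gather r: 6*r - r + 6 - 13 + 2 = 5*r - 5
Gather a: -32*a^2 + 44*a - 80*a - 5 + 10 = -32*a^2 - 36*a + 5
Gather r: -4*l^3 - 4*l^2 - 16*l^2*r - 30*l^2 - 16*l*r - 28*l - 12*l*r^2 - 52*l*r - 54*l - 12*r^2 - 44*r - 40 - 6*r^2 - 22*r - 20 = -4*l^3 - 34*l^2 - 82*l + r^2*(-12*l - 18) + r*(-16*l^2 - 68*l - 66) - 60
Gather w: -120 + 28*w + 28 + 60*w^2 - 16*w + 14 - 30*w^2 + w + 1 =30*w^2 + 13*w - 77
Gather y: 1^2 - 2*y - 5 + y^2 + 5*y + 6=y^2 + 3*y + 2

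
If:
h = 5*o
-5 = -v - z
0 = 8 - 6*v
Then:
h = 5*o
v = 4/3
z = 11/3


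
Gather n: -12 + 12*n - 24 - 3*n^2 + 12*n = -3*n^2 + 24*n - 36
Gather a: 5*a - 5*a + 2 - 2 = 0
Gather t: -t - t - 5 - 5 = -2*t - 10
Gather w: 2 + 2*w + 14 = 2*w + 16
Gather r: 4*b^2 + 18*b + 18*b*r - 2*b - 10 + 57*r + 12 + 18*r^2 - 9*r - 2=4*b^2 + 16*b + 18*r^2 + r*(18*b + 48)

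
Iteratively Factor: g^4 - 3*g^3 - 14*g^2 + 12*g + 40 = (g + 2)*(g^3 - 5*g^2 - 4*g + 20) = (g - 5)*(g + 2)*(g^2 - 4) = (g - 5)*(g - 2)*(g + 2)*(g + 2)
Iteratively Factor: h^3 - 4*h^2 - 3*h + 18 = (h + 2)*(h^2 - 6*h + 9) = (h - 3)*(h + 2)*(h - 3)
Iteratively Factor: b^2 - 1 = (b - 1)*(b + 1)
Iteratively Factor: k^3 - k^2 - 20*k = (k)*(k^2 - k - 20) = k*(k + 4)*(k - 5)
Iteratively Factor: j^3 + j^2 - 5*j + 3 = (j - 1)*(j^2 + 2*j - 3) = (j - 1)*(j + 3)*(j - 1)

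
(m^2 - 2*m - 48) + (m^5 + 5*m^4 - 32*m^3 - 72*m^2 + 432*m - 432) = m^5 + 5*m^4 - 32*m^3 - 71*m^2 + 430*m - 480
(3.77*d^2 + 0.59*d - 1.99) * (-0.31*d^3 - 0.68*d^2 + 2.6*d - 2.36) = -1.1687*d^5 - 2.7465*d^4 + 10.0177*d^3 - 6.01*d^2 - 6.5664*d + 4.6964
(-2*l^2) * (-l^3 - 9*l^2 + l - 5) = 2*l^5 + 18*l^4 - 2*l^3 + 10*l^2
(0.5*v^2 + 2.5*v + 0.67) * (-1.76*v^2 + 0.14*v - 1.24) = -0.88*v^4 - 4.33*v^3 - 1.4492*v^2 - 3.0062*v - 0.8308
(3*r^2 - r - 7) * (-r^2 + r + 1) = -3*r^4 + 4*r^3 + 9*r^2 - 8*r - 7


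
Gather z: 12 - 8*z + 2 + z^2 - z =z^2 - 9*z + 14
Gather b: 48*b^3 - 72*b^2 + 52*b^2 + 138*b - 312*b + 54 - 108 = 48*b^3 - 20*b^2 - 174*b - 54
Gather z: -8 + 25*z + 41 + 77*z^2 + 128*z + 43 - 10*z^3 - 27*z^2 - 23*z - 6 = -10*z^3 + 50*z^2 + 130*z + 70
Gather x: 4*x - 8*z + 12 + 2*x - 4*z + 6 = 6*x - 12*z + 18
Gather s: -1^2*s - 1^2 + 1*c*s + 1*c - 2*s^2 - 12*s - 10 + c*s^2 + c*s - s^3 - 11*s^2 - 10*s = c - s^3 + s^2*(c - 13) + s*(2*c - 23) - 11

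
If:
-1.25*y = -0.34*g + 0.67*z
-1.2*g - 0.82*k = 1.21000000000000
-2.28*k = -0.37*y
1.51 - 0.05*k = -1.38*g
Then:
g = -1.09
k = 0.12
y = 0.74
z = -1.93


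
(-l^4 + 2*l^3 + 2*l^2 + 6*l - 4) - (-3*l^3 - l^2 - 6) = -l^4 + 5*l^3 + 3*l^2 + 6*l + 2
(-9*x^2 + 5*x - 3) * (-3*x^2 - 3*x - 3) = 27*x^4 + 12*x^3 + 21*x^2 - 6*x + 9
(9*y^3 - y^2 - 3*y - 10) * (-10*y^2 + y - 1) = -90*y^5 + 19*y^4 + 20*y^3 + 98*y^2 - 7*y + 10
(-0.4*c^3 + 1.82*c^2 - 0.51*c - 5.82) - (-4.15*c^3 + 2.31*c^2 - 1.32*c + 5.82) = 3.75*c^3 - 0.49*c^2 + 0.81*c - 11.64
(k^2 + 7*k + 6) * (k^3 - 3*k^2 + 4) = k^5 + 4*k^4 - 15*k^3 - 14*k^2 + 28*k + 24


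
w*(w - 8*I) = w^2 - 8*I*w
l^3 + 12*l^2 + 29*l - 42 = (l - 1)*(l + 6)*(l + 7)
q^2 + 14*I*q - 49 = (q + 7*I)^2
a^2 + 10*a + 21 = (a + 3)*(a + 7)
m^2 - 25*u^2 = (m - 5*u)*(m + 5*u)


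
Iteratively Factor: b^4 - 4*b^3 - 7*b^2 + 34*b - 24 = (b - 2)*(b^3 - 2*b^2 - 11*b + 12) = (b - 2)*(b + 3)*(b^2 - 5*b + 4) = (b - 4)*(b - 2)*(b + 3)*(b - 1)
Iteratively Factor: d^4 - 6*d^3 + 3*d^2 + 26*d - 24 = (d - 3)*(d^3 - 3*d^2 - 6*d + 8) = (d - 3)*(d - 1)*(d^2 - 2*d - 8) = (d - 4)*(d - 3)*(d - 1)*(d + 2)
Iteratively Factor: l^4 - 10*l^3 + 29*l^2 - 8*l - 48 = (l + 1)*(l^3 - 11*l^2 + 40*l - 48) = (l - 4)*(l + 1)*(l^2 - 7*l + 12) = (l - 4)^2*(l + 1)*(l - 3)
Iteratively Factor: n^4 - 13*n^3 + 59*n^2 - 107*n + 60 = (n - 5)*(n^3 - 8*n^2 + 19*n - 12) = (n - 5)*(n - 1)*(n^2 - 7*n + 12) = (n - 5)*(n - 4)*(n - 1)*(n - 3)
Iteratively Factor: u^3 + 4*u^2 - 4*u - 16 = (u + 2)*(u^2 + 2*u - 8) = (u - 2)*(u + 2)*(u + 4)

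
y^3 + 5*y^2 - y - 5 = (y - 1)*(y + 1)*(y + 5)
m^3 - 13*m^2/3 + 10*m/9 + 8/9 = (m - 4)*(m - 2/3)*(m + 1/3)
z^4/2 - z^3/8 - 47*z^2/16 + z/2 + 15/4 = (z/2 + 1)*(z - 2)*(z - 3/2)*(z + 5/4)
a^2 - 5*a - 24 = (a - 8)*(a + 3)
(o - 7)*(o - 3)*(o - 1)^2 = o^4 - 12*o^3 + 42*o^2 - 52*o + 21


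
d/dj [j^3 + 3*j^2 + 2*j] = 3*j^2 + 6*j + 2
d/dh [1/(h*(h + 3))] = (-2*h - 3)/(h^2*(h^2 + 6*h + 9))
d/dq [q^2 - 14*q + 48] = 2*q - 14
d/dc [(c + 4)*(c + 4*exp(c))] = c + (c + 4)*(4*exp(c) + 1) + 4*exp(c)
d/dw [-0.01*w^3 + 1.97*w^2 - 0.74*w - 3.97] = -0.03*w^2 + 3.94*w - 0.74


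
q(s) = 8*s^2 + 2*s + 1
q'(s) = 16*s + 2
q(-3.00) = 67.00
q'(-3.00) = -46.00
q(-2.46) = 44.49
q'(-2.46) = -37.36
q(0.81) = 7.87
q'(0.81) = 14.96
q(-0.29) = 1.09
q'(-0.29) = -2.64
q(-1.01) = 7.14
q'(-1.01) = -14.16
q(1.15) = 13.88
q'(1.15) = 20.40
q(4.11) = 144.36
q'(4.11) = 67.76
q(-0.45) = 1.72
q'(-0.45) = -5.20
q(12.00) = 1177.00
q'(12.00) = 194.00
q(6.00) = 301.00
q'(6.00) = 98.00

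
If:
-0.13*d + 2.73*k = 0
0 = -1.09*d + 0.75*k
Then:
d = 0.00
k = 0.00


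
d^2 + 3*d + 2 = (d + 1)*(d + 2)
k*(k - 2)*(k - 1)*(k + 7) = k^4 + 4*k^3 - 19*k^2 + 14*k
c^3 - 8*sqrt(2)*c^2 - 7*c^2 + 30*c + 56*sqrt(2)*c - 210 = (c - 7)*(c - 5*sqrt(2))*(c - 3*sqrt(2))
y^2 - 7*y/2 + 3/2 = (y - 3)*(y - 1/2)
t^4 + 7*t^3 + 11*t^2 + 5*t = t*(t + 1)^2*(t + 5)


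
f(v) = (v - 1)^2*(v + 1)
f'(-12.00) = 455.00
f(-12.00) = -1859.00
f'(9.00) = 224.00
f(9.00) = 640.00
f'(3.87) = 36.19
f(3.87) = 40.11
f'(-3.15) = 35.07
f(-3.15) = -37.03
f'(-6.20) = 126.72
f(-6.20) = -269.57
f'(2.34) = 10.75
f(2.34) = 6.00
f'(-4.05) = 56.31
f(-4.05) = -77.78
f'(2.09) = 7.92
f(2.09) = 3.67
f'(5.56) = 80.62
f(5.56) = 136.41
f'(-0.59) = 1.22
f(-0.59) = 1.04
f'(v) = (v - 1)^2 + (v + 1)*(2*v - 2) = (v - 1)*(3*v + 1)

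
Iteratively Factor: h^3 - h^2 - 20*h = (h)*(h^2 - h - 20) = h*(h - 5)*(h + 4)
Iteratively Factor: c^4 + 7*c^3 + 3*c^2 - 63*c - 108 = (c + 3)*(c^3 + 4*c^2 - 9*c - 36) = (c + 3)*(c + 4)*(c^2 - 9) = (c - 3)*(c + 3)*(c + 4)*(c + 3)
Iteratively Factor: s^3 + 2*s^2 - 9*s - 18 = (s + 3)*(s^2 - s - 6) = (s + 2)*(s + 3)*(s - 3)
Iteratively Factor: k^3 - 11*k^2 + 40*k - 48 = (k - 3)*(k^2 - 8*k + 16) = (k - 4)*(k - 3)*(k - 4)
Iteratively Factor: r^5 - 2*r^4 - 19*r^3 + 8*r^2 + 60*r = (r + 2)*(r^4 - 4*r^3 - 11*r^2 + 30*r) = r*(r + 2)*(r^3 - 4*r^2 - 11*r + 30) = r*(r - 5)*(r + 2)*(r^2 + r - 6) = r*(r - 5)*(r - 2)*(r + 2)*(r + 3)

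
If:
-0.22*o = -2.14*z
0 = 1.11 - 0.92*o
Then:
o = 1.21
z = 0.12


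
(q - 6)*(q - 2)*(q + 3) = q^3 - 5*q^2 - 12*q + 36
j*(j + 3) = j^2 + 3*j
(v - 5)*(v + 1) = v^2 - 4*v - 5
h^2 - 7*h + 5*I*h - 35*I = (h - 7)*(h + 5*I)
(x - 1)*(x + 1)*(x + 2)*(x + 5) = x^4 + 7*x^3 + 9*x^2 - 7*x - 10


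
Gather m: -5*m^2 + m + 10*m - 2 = -5*m^2 + 11*m - 2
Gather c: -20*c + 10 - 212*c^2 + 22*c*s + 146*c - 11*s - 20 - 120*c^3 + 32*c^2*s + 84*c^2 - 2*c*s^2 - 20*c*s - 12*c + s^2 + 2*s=-120*c^3 + c^2*(32*s - 128) + c*(-2*s^2 + 2*s + 114) + s^2 - 9*s - 10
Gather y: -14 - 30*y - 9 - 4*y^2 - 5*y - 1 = -4*y^2 - 35*y - 24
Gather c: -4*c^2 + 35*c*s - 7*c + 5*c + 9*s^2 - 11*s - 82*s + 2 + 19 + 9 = -4*c^2 + c*(35*s - 2) + 9*s^2 - 93*s + 30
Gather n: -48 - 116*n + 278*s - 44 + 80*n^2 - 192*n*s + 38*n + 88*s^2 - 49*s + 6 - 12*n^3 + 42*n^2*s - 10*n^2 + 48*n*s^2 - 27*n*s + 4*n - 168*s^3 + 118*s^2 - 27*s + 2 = -12*n^3 + n^2*(42*s + 70) + n*(48*s^2 - 219*s - 74) - 168*s^3 + 206*s^2 + 202*s - 84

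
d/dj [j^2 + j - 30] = 2*j + 1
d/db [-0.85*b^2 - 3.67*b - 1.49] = -1.7*b - 3.67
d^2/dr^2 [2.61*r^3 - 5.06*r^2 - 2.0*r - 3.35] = 15.66*r - 10.12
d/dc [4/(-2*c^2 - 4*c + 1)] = 16*(c + 1)/(2*c^2 + 4*c - 1)^2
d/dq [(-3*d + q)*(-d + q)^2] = (d - q)*(7*d - 3*q)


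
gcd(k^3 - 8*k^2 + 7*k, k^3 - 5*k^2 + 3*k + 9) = 1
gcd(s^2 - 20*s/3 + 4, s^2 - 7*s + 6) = s - 6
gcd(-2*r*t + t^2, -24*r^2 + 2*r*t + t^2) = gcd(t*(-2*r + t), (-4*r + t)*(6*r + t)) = 1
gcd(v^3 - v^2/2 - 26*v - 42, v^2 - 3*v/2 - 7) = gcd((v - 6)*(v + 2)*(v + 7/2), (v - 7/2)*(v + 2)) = v + 2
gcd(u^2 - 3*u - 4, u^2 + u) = u + 1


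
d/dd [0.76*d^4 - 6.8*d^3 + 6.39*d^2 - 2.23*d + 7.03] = 3.04*d^3 - 20.4*d^2 + 12.78*d - 2.23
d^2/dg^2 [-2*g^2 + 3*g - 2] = -4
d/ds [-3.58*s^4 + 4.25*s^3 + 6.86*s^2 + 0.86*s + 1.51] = -14.32*s^3 + 12.75*s^2 + 13.72*s + 0.86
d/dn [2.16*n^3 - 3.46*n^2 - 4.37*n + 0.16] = 6.48*n^2 - 6.92*n - 4.37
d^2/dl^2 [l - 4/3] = 0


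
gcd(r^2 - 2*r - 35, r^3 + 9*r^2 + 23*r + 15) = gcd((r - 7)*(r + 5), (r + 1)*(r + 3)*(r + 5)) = r + 5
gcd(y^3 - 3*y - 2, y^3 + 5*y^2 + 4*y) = y + 1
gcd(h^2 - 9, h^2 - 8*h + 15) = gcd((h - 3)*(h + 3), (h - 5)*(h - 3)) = h - 3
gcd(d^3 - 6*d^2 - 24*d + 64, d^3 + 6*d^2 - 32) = d^2 + 2*d - 8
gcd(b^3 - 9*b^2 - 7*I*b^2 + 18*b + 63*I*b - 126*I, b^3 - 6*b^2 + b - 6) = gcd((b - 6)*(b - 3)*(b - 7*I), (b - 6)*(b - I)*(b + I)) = b - 6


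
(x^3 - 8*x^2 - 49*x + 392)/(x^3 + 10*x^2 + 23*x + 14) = (x^2 - 15*x + 56)/(x^2 + 3*x + 2)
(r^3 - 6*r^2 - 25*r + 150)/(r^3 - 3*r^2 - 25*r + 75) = (r - 6)/(r - 3)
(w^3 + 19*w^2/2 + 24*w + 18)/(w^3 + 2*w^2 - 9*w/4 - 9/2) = 2*(w + 6)/(2*w - 3)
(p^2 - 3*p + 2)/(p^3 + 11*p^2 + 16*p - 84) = (p - 1)/(p^2 + 13*p + 42)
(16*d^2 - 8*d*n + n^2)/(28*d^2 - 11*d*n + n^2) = (4*d - n)/(7*d - n)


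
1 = 1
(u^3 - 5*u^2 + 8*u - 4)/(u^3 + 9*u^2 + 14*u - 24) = (u^2 - 4*u + 4)/(u^2 + 10*u + 24)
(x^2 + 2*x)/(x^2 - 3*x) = (x + 2)/(x - 3)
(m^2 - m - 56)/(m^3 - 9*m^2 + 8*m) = (m + 7)/(m*(m - 1))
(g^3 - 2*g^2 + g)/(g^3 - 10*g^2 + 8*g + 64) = g*(g^2 - 2*g + 1)/(g^3 - 10*g^2 + 8*g + 64)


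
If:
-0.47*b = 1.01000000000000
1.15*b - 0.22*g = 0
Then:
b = -2.15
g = -11.23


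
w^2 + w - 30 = (w - 5)*(w + 6)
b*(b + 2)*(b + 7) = b^3 + 9*b^2 + 14*b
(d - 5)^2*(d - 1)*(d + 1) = d^4 - 10*d^3 + 24*d^2 + 10*d - 25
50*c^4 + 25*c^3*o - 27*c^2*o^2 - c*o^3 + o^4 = (-5*c + o)*(-2*c + o)*(c + o)*(5*c + o)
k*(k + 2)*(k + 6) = k^3 + 8*k^2 + 12*k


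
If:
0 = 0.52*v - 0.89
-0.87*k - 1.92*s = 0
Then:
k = -2.20689655172414*s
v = 1.71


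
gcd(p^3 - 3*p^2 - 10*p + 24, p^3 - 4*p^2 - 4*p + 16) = p^2 - 6*p + 8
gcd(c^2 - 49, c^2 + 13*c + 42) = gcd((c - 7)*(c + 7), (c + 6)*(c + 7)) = c + 7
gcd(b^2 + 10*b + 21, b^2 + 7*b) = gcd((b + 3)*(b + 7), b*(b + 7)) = b + 7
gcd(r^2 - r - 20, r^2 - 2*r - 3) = 1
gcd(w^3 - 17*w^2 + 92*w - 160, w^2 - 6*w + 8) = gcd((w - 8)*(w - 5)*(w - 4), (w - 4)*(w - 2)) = w - 4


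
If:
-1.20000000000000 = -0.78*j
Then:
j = 1.54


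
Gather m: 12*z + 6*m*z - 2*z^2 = 6*m*z - 2*z^2 + 12*z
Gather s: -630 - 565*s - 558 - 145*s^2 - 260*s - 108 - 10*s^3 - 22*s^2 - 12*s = -10*s^3 - 167*s^2 - 837*s - 1296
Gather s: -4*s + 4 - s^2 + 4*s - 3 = 1 - s^2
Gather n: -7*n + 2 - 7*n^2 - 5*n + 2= -7*n^2 - 12*n + 4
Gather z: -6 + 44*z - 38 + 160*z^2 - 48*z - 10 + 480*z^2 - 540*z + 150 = 640*z^2 - 544*z + 96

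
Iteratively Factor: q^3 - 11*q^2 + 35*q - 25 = (q - 5)*(q^2 - 6*q + 5) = (q - 5)*(q - 1)*(q - 5)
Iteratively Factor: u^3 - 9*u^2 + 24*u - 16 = (u - 1)*(u^2 - 8*u + 16) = (u - 4)*(u - 1)*(u - 4)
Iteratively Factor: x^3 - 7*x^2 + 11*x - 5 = (x - 1)*(x^2 - 6*x + 5) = (x - 5)*(x - 1)*(x - 1)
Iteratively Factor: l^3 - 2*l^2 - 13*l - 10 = (l + 1)*(l^2 - 3*l - 10) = (l - 5)*(l + 1)*(l + 2)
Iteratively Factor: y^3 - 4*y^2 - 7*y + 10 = (y - 1)*(y^2 - 3*y - 10) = (y - 1)*(y + 2)*(y - 5)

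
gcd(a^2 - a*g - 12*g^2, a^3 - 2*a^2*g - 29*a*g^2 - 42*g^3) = a + 3*g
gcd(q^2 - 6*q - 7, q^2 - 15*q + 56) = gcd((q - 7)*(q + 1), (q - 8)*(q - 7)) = q - 7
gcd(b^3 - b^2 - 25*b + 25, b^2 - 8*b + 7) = b - 1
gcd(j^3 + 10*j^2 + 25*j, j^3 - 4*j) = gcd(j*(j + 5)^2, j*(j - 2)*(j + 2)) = j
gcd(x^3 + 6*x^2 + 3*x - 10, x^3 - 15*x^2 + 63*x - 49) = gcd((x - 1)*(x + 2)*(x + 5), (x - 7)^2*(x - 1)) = x - 1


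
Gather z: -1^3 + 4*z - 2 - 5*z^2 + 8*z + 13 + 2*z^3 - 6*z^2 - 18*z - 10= 2*z^3 - 11*z^2 - 6*z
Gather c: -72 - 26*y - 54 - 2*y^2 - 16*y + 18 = -2*y^2 - 42*y - 108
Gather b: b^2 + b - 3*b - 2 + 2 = b^2 - 2*b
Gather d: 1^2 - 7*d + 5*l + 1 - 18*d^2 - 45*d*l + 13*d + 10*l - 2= -18*d^2 + d*(6 - 45*l) + 15*l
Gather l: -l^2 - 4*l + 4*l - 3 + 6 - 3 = -l^2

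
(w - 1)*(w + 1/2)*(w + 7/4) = w^3 + 5*w^2/4 - 11*w/8 - 7/8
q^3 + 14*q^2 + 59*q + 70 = (q + 2)*(q + 5)*(q + 7)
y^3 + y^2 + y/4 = y*(y + 1/2)^2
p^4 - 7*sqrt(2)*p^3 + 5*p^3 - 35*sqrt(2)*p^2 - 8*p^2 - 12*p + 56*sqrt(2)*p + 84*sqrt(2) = (p - 2)*(p + 1)*(p + 6)*(p - 7*sqrt(2))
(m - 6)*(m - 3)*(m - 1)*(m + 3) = m^4 - 7*m^3 - 3*m^2 + 63*m - 54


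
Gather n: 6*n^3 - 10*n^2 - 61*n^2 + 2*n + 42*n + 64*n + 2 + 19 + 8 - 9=6*n^3 - 71*n^2 + 108*n + 20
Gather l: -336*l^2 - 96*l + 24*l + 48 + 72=-336*l^2 - 72*l + 120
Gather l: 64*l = 64*l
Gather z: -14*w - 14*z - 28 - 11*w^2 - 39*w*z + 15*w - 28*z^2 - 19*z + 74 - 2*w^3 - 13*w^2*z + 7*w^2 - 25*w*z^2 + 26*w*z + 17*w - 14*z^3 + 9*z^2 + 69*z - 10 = -2*w^3 - 4*w^2 + 18*w - 14*z^3 + z^2*(-25*w - 19) + z*(-13*w^2 - 13*w + 36) + 36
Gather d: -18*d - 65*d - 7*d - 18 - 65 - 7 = -90*d - 90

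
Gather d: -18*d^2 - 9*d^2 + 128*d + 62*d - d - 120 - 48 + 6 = -27*d^2 + 189*d - 162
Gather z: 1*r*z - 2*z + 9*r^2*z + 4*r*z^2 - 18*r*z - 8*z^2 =z^2*(4*r - 8) + z*(9*r^2 - 17*r - 2)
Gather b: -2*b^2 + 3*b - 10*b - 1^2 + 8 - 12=-2*b^2 - 7*b - 5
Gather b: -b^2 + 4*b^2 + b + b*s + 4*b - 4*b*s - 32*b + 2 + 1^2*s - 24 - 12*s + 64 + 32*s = 3*b^2 + b*(-3*s - 27) + 21*s + 42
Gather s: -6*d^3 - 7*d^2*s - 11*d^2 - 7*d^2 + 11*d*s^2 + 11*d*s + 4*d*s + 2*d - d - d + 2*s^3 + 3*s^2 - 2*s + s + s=-6*d^3 - 18*d^2 + 2*s^3 + s^2*(11*d + 3) + s*(-7*d^2 + 15*d)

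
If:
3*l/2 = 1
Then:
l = 2/3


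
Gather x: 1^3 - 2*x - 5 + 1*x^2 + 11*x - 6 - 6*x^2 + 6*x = -5*x^2 + 15*x - 10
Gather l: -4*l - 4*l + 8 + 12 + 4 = 24 - 8*l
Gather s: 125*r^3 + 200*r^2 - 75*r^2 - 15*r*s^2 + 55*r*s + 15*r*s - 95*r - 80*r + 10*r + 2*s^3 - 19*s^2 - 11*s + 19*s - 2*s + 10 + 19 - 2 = 125*r^3 + 125*r^2 - 165*r + 2*s^3 + s^2*(-15*r - 19) + s*(70*r + 6) + 27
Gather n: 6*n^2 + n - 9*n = 6*n^2 - 8*n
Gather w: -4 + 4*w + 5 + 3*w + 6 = 7*w + 7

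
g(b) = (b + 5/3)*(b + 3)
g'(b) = 2*b + 14/3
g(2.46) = 22.53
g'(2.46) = 9.59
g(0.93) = 10.20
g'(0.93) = 6.53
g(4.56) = 47.07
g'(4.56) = 13.79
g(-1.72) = -0.07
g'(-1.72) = 1.23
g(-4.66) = 4.97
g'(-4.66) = -4.65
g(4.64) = 48.18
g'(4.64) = 13.95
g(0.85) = 9.69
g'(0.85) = 6.37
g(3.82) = 37.42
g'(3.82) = 12.31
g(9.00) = 128.00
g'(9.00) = 22.67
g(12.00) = 205.00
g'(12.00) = 28.67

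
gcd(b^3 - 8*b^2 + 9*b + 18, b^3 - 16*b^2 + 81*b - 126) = b^2 - 9*b + 18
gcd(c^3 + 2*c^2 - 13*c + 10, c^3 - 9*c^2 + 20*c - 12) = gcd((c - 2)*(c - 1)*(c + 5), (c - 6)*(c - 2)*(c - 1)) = c^2 - 3*c + 2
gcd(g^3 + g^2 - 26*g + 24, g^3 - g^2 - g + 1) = g - 1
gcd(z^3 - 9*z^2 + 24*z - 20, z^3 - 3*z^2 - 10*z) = z - 5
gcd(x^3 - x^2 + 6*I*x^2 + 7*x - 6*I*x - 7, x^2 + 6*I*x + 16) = 1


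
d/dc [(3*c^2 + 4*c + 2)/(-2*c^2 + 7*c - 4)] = (29*c^2 - 16*c - 30)/(4*c^4 - 28*c^3 + 65*c^2 - 56*c + 16)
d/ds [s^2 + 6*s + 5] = 2*s + 6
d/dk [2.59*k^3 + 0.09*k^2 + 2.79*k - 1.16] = 7.77*k^2 + 0.18*k + 2.79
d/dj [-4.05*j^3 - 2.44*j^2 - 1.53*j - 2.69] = -12.15*j^2 - 4.88*j - 1.53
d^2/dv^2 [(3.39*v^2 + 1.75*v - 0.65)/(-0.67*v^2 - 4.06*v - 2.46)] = (16.871806*v^3 + 35.275098*v^2 + 27.91488*v + 13.212772)/(0.300763*v^6 + 5.467602*v^5 + 36.444918*v^4 + 107.073568*v^3 + 133.812684*v^2 + 73.708488*v + 14.886936)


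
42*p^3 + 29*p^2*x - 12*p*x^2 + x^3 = (-7*p + x)*(-6*p + x)*(p + x)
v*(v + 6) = v^2 + 6*v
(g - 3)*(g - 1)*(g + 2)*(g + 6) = g^4 + 4*g^3 - 17*g^2 - 24*g + 36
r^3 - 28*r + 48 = (r - 4)*(r - 2)*(r + 6)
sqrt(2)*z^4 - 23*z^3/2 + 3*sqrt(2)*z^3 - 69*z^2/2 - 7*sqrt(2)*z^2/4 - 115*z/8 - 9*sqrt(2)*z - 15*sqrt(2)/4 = (z + 1/2)*(z + 5/2)*(z - 6*sqrt(2))*(sqrt(2)*z + 1/2)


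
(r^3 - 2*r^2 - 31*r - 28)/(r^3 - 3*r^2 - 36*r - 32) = (r - 7)/(r - 8)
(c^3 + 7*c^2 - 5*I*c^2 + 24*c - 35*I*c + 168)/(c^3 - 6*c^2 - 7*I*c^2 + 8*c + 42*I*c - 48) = (c^2 + c*(7 + 3*I) + 21*I)/(c^2 + c*(-6 + I) - 6*I)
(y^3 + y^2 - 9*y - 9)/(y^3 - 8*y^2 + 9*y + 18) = (y + 3)/(y - 6)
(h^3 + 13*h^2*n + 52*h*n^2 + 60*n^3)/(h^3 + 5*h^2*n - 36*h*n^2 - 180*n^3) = (h + 2*n)/(h - 6*n)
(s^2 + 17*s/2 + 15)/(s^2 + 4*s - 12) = (s + 5/2)/(s - 2)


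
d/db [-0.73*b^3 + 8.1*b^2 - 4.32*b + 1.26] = -2.19*b^2 + 16.2*b - 4.32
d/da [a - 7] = 1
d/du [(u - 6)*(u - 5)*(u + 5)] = 3*u^2 - 12*u - 25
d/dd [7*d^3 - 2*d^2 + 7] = d*(21*d - 4)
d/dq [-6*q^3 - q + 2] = -18*q^2 - 1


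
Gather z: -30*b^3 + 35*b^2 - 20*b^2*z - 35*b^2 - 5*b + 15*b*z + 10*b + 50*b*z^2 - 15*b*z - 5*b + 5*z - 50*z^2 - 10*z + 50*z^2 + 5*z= -30*b^3 - 20*b^2*z + 50*b*z^2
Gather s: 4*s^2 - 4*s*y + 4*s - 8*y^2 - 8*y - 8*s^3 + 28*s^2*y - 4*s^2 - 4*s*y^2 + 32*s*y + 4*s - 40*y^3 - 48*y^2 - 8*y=-8*s^3 + 28*s^2*y + s*(-4*y^2 + 28*y + 8) - 40*y^3 - 56*y^2 - 16*y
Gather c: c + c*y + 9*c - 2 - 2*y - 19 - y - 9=c*(y + 10) - 3*y - 30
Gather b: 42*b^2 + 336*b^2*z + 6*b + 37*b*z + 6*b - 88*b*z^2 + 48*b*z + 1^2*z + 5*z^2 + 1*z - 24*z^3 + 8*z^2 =b^2*(336*z + 42) + b*(-88*z^2 + 85*z + 12) - 24*z^3 + 13*z^2 + 2*z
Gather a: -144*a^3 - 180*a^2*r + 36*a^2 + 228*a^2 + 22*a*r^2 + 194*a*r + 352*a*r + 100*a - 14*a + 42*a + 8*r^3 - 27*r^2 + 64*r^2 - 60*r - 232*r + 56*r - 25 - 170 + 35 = -144*a^3 + a^2*(264 - 180*r) + a*(22*r^2 + 546*r + 128) + 8*r^3 + 37*r^2 - 236*r - 160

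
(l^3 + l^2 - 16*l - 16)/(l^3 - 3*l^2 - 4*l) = (l + 4)/l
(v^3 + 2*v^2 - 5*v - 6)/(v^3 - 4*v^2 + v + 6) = (v + 3)/(v - 3)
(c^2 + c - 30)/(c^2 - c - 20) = (c + 6)/(c + 4)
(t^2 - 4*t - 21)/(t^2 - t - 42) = (t + 3)/(t + 6)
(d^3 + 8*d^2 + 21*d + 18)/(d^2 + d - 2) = (d^2 + 6*d + 9)/(d - 1)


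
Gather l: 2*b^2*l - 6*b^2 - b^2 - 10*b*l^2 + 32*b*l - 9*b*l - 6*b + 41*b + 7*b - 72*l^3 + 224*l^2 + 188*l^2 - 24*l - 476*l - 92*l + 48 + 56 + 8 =-7*b^2 + 42*b - 72*l^3 + l^2*(412 - 10*b) + l*(2*b^2 + 23*b - 592) + 112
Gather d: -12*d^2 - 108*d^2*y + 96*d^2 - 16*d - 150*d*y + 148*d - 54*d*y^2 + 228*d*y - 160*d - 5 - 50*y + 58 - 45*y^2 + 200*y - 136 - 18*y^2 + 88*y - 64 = d^2*(84 - 108*y) + d*(-54*y^2 + 78*y - 28) - 63*y^2 + 238*y - 147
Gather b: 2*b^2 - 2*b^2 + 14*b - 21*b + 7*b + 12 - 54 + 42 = 0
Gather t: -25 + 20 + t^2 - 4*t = t^2 - 4*t - 5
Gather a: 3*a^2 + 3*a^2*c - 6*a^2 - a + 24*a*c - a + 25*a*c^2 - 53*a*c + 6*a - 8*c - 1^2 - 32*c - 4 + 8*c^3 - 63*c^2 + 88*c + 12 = a^2*(3*c - 3) + a*(25*c^2 - 29*c + 4) + 8*c^3 - 63*c^2 + 48*c + 7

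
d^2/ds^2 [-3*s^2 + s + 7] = -6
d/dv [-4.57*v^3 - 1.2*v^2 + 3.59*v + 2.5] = -13.71*v^2 - 2.4*v + 3.59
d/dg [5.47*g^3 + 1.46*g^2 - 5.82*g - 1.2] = 16.41*g^2 + 2.92*g - 5.82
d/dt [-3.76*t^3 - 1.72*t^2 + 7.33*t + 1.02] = -11.28*t^2 - 3.44*t + 7.33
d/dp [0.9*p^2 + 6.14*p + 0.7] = 1.8*p + 6.14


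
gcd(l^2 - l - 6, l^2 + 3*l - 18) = l - 3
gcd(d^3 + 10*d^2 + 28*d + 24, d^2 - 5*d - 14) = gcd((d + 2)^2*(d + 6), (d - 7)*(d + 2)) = d + 2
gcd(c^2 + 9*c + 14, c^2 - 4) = c + 2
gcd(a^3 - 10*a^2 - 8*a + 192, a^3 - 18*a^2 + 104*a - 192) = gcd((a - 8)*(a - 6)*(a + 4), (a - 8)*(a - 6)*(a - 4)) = a^2 - 14*a + 48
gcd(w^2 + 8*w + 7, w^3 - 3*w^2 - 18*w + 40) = 1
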